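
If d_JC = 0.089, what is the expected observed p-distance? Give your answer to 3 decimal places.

p = (3/4)(1 − e^(−4d/3)) = 0.75 × (1 − e^(-0.118667)) = 0.75 × (1 − 0.888103) = 0.083923.

0.084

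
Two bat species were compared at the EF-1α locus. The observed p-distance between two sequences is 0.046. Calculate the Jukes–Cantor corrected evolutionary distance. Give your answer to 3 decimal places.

d = −(3/4) ln(1 − 4p/3) = −0.75 ln(1 − 0.061333) = −0.75 ln(0.938667)
  = −0.75 × (-0.063294) = 0.047471 substitutions/site.

0.047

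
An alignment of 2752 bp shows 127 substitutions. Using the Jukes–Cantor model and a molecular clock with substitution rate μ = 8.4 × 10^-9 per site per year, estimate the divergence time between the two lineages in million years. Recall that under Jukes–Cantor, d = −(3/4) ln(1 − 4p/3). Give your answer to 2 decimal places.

2.84

p = 127/2752 ≈ 0.046148.
d = −(3/4) ln(1 − 4p/3) = −0.75 ln(1 − 0.061531) = −0.75 ln(0.938469)
  = −0.75 × (-0.063505) = 0.047629 substitutions/site.
Under a molecular clock d = 2μt, so t = d/(2μ) = 0.047629 / (2 × 8.4 × 10^-9) = 2.84 million years.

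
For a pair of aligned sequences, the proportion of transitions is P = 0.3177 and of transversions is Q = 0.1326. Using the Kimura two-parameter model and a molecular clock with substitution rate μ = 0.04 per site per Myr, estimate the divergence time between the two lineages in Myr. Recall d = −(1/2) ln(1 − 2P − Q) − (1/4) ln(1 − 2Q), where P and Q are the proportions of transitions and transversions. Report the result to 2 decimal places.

Under the Kimura two-parameter model, d = −½ ln(1 − 2P − Q) − ¼ ln(1 − 2Q).
1 − 2P − Q = 0.232, giving −½ ln(0.232) = 0.730509.
1 − 2Q = 0.7348, giving −¼ ln(0.7348) = 0.077039.
d = 0.730509 + 0.077039 = 0.807548.
Under a molecular clock d = 2μt, so t = d/(2μ) = 0.807548 / (2 × 0.04) = 10.09 Myr.

10.09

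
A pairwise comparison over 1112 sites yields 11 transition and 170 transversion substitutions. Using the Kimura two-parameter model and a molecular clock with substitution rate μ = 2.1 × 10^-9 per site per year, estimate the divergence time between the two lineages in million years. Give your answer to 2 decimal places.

P = 11/1112 ≈ 0.009892 and Q = 170/1112 ≈ 0.152878.
Under the Kimura two-parameter model, d = −½ ln(1 − 2P − Q) − ¼ ln(1 − 2Q).
1 − 2P − Q = 0.827338, giving −½ ln(0.827338) = 0.094771.
1 − 2Q = 0.694244, giving −¼ ln(0.694244) = 0.091233.
d = 0.094771 + 0.091233 = 0.186004.
Under a molecular clock d = 2μt, so t = d/(2μ) = 0.186004 / (2 × 2.1 × 10^-9) = 44.29 million years.

44.29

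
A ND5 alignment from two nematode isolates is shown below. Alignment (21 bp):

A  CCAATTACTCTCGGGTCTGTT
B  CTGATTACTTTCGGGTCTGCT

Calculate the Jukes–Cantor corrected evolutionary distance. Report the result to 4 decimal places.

The sequences differ at 4 of 21 sites (2, 3, 10, 20), so p = 4/21 ≈ 0.190476.
d = −(3/4) ln(1 − 4p/3) = −0.75 ln(1 − 0.253968) = −0.75 ln(0.746032)
  = −0.75 × (-0.292987) = 0.219740 substitutions/site.

0.2197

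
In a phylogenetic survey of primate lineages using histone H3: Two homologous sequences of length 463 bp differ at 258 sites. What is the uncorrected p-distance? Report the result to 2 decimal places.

0.56

p = 258/463 = 0.557235… ≈ 0.56 (to 2 d.p.).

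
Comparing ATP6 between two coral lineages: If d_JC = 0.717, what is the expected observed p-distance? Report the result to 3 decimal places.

p = (3/4)(1 − e^(−4d/3)) = 0.75 × (1 − e^(-0.956)) = 0.75 × (1 − 0.384428) = 0.461679.

0.462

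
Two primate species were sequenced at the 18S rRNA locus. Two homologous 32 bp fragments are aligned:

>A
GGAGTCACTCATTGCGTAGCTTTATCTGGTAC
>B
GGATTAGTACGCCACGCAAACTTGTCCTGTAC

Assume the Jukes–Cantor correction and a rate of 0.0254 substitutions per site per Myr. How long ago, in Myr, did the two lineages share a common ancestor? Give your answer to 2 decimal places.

The sequences differ at 16 of 32 sites, so p = 16/32 = 0.5.
d = −(3/4) ln(1 − 4p/3) = −0.75 ln(1 − 0.666667) = −0.75 ln(0.333333)
  = −0.75 × (-1.098613) = 0.823960 substitutions/site.
Under a molecular clock d = 2μt, so t = d/(2μ) = 0.823960 / (2 × 0.0254) = 16.22 Myr.

16.22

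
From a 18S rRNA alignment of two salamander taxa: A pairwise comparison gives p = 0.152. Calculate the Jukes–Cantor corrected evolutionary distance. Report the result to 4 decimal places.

d = −(3/4) ln(1 − 4p/3) = −0.75 ln(1 − 0.202667) = −0.75 ln(0.797333)
  = −0.75 × (-0.226483) = 0.169862 substitutions/site.

0.1699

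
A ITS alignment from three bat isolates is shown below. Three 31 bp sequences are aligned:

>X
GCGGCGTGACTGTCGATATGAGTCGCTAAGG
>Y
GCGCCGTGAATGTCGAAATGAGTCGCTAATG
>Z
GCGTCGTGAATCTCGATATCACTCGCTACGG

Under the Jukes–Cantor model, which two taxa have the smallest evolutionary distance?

X and Y

X–Y: 4/31 differ, p = 0.129, d = 0.142.
X–Z: 6/31 differ, p = 0.194, d = 0.224.
Y–Z: 7/31 differ, p = 0.226, d = 0.269.
The smallest distance is between X and Y.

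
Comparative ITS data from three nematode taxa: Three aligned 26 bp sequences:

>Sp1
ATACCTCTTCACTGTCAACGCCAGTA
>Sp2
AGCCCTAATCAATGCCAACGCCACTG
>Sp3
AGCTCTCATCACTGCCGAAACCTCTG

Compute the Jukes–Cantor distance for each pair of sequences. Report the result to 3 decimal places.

Sp1–Sp2: 8/26 sites differ → p ≈ 0.307692, d = −0.75 ln(1 − 0.410256) = 0.396050 ≈ 0.396.
Sp1–Sp3: 11/26 sites differ → p ≈ 0.423077, d = −0.75 ln(1 − 0.564103) = 0.622762 ≈ 0.623.
Sp2–Sp3: 7/26 sites differ → p ≈ 0.269231, d = −0.75 ln(1 − 0.358975) = 0.333515 ≈ 0.334.

d(Sp1,Sp2) = 0.396, d(Sp1,Sp3) = 0.623, d(Sp2,Sp3) = 0.334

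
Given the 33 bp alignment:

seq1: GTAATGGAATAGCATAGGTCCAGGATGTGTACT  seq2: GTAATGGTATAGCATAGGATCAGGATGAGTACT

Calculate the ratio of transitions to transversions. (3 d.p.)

0.333

Transitions are A↔G and C↔T; transversions are all other mismatches.
Transitions: 1. Transversions: 3.
R = 1/3 = 0.333333… ≈ 0.333 (to 3 d.p.).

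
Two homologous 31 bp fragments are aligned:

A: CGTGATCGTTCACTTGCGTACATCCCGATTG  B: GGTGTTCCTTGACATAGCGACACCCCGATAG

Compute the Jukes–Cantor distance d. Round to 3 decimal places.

0.481

The sequences differ at 11 of 31 sites, so p = 11/31 ≈ 0.354839.
d = −(3/4) ln(1 − 4p/3) = −0.75 ln(1 − 0.473119) = −0.75 ln(0.526881)
  = −0.75 × (-0.640781) = 0.480586 substitutions/site.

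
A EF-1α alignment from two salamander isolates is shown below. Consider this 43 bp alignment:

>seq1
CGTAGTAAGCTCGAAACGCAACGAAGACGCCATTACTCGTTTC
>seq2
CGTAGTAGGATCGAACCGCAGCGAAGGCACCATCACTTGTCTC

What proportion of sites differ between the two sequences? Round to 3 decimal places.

0.209

The sequences differ at 9 of 43 positions (sites 8, 10, 16, 21, 27, 29, 34, 38, 41).
p = 9/43 = 0.209302… ≈ 0.209 (to 3 d.p.).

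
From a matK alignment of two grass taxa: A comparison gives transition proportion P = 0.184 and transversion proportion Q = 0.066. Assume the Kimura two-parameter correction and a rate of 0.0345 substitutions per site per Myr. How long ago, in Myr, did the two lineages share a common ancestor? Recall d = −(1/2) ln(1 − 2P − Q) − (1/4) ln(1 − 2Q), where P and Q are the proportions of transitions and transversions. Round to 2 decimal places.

Under the Kimura two-parameter model, d = −½ ln(1 − 2P − Q) − ¼ ln(1 − 2Q).
1 − 2P − Q = 0.566, giving −½ ln(0.566) = 0.284581.
1 − 2Q = 0.868, giving −¼ ln(0.868) = 0.035391.
d = 0.284581 + 0.035391 = 0.319972.
Under a molecular clock d = 2μt, so t = d/(2μ) = 0.319972 / (2 × 0.0345) = 4.64 Myr.

4.64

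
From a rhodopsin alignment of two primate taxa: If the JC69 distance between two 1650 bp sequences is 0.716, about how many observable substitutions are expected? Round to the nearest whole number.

Invert JC69: p = (3/4)(1 − e^(−4d/3)) = 0.75 × (1 − e^(-0.954667)) = 0.75 × (1 − 0.384940) = 0.461295.
Expected differing sites = pL ≈ 0.461295 × 1650 = 761.13675 ≈ 761.

761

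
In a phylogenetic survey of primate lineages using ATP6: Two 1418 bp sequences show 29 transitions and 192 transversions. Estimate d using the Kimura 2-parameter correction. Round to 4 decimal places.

0.1759

P = 29/1418 ≈ 0.020451 and Q = 192/1418 ≈ 0.135402.
Under the Kimura two-parameter model, d = −½ ln(1 − 2P − Q) − ¼ ln(1 − 2Q).
1 − 2P − Q = 0.823696, giving −½ ln(0.823696) = 0.096977.
1 − 2Q = 0.729196, giving −¼ ln(0.729196) = 0.078953.
d = 0.096977 + 0.078953 = 0.175930.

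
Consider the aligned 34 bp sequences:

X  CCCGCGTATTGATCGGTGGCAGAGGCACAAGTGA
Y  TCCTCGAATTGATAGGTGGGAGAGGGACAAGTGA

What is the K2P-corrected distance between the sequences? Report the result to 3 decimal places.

Of 34 sites, 1 differences are transitions and 5 are transversions, so P = 1/34 ≈ 0.029412 and Q = 5/34 ≈ 0.147059.
Under the Kimura two-parameter model, d = −½ ln(1 − 2P − Q) − ¼ ln(1 − 2Q).
1 − 2P − Q = 0.794117, giving −½ ln(0.794117) = 0.115262.
1 − 2Q = 0.705882, giving −¼ ln(0.705882) = 0.087077.
d = 0.115262 + 0.087077 = 0.202339.

0.202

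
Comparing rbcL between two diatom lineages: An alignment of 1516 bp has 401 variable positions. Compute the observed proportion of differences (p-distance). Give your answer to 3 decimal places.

p = 401/1516 = 0.264511… ≈ 0.265 (to 3 d.p.).

0.265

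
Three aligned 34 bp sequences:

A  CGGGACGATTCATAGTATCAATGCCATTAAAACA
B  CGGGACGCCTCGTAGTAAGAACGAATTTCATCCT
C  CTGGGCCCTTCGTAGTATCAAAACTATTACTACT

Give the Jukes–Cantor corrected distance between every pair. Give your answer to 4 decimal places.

A–B: 13/34 sites differ → p ≈ 0.382353, d = −0.75 ln(1 − 0.509804) = 0.534712 ≈ 0.5347.
A–C: 11/34 sites differ → p ≈ 0.323529, d = −0.75 ln(1 − 0.431372) = 0.423397 ≈ 0.4234.
B–C: 14/34 sites differ → p ≈ 0.411765, d = −0.75 ln(1 − 0.54902) = 0.597249 ≈ 0.5972.

d(A,B) = 0.5347, d(A,C) = 0.4234, d(B,C) = 0.5972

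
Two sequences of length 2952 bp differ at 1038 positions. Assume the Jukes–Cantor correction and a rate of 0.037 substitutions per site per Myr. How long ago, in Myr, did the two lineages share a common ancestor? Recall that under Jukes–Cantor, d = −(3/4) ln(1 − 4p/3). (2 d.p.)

p = 1038/2952 ≈ 0.351626.
d = −(3/4) ln(1 − 4p/3) = −0.75 ln(1 − 0.468835) = −0.75 ln(0.531165)
  = −0.75 × (-0.632683) = 0.474512 substitutions/site.
Under a molecular clock d = 2μt, so t = d/(2μ) = 0.474512 / (2 × 0.037) = 6.41 Myr.

6.41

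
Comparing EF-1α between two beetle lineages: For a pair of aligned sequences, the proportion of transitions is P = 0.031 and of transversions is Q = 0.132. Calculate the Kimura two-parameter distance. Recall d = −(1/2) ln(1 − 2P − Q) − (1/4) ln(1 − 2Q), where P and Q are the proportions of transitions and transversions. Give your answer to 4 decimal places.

Under the Kimura two-parameter model, d = −½ ln(1 − 2P − Q) − ¼ ln(1 − 2Q).
1 − 2P − Q = 0.806, giving −½ ln(0.806) = 0.107836.
1 − 2Q = 0.736, giving −¼ ln(0.736) = 0.076631.
d = 0.107836 + 0.076631 = 0.184467.

0.1845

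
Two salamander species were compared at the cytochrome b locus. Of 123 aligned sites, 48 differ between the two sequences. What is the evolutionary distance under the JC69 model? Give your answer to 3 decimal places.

0.551

p = 48/123 ≈ 0.390244.
d = −(3/4) ln(1 − 4p/3) = −0.75 ln(1 − 0.520325) = −0.75 ln(0.479675)
  = −0.75 × (-0.734646) = 0.550985 substitutions/site.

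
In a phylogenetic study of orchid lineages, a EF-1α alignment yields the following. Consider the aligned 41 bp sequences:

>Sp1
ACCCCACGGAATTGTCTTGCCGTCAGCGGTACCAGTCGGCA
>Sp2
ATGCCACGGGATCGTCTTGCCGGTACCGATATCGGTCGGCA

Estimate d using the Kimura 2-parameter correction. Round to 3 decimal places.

Of 41 sites, 7 differences are transitions and 3 are transversions, so P = 7/41 ≈ 0.170732 and Q = 3/41 ≈ 0.073171.
Under the Kimura two-parameter model, d = −½ ln(1 − 2P − Q) − ¼ ln(1 − 2Q).
1 − 2P − Q = 0.585365, giving −½ ln(0.585365) = 0.267760.
1 − 2Q = 0.853658, giving −¼ ln(0.853658) = 0.039556.
d = 0.267760 + 0.039556 = 0.307316.

0.307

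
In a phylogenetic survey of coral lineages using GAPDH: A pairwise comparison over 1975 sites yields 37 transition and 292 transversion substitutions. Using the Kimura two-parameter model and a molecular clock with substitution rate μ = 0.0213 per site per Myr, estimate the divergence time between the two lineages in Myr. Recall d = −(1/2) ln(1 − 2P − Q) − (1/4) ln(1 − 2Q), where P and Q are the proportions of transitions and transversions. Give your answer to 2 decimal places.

4.46

P = 37/1975 ≈ 0.018734 and Q = 292/1975 ≈ 0.147848.
Under the Kimura two-parameter model, d = −½ ln(1 − 2P − Q) − ¼ ln(1 − 2Q).
1 − 2P − Q = 0.814684, giving −½ ln(0.814684) = 0.102477.
1 − 2Q = 0.704304, giving −¼ ln(0.704304) = 0.087636.
d = 0.102477 + 0.087636 = 0.190113.
Under a molecular clock d = 2μt, so t = d/(2μ) = 0.190113 / (2 × 0.0213) = 4.46 Myr.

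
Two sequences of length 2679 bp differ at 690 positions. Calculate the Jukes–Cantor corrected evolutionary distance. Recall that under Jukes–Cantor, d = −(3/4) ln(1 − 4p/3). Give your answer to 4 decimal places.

p = 690/2679 ≈ 0.257559.
d = −(3/4) ln(1 − 4p/3) = −0.75 ln(1 − 0.343412) = −0.75 ln(0.656588)
  = −0.75 × (-0.420699) = 0.315524 substitutions/site.

0.3155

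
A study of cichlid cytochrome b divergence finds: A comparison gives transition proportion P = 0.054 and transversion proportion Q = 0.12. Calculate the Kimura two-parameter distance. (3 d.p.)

Under the Kimura two-parameter model, d = −½ ln(1 − 2P − Q) − ¼ ln(1 − 2Q).
1 − 2P − Q = 0.772, giving −½ ln(0.772) = 0.129385.
1 − 2Q = 0.76, giving −¼ ln(0.76) = 0.068609.
d = 0.129385 + 0.068609 = 0.197994.

0.198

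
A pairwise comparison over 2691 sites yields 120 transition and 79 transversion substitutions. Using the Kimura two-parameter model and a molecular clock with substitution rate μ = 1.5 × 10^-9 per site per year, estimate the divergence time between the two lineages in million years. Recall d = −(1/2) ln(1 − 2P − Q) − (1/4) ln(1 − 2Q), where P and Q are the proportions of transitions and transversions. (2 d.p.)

26.07

P = 120/2691 ≈ 0.044593 and Q = 79/2691 ≈ 0.029357.
Under the Kimura two-parameter model, d = −½ ln(1 − 2P − Q) − ¼ ln(1 − 2Q).
1 − 2P − Q = 0.881457, giving −½ ln(0.881457) = 0.063090.
1 − 2Q = 0.941286, giving −¼ ln(0.941286) = 0.015127.
d = 0.063090 + 0.015127 = 0.078217.
Under a molecular clock d = 2μt, so t = d/(2μ) = 0.078217 / (2 × 1.5 × 10^-9) = 26.07 million years.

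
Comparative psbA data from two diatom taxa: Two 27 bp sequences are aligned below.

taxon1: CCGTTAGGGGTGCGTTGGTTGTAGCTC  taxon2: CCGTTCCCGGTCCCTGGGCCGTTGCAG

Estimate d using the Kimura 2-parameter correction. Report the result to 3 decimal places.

Of 27 sites, 2 differences are transitions and 9 are transversions, so P = 2/27 ≈ 0.074074 and Q = 9/27 ≈ 0.333333.
Under the Kimura two-parameter model, d = −½ ln(1 − 2P − Q) − ¼ ln(1 − 2Q).
1 − 2P − Q = 0.518519, giving −½ ln(0.518519) = 0.328389.
1 − 2Q = 0.333334, giving −¼ ln(0.333334) = 0.274653.
d = 0.328389 + 0.274653 = 0.603042.

0.603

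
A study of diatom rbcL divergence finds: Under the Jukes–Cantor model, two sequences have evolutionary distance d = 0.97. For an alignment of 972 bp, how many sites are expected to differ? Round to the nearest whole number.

529

Invert JC69: p = (3/4)(1 − e^(−4d/3)) = 0.75 × (1 − e^(-1.293333)) = 0.75 × (1 − 0.274355) = 0.544234.
Expected differing sites = pL ≈ 0.544234 × 972 = 528.995448 ≈ 529.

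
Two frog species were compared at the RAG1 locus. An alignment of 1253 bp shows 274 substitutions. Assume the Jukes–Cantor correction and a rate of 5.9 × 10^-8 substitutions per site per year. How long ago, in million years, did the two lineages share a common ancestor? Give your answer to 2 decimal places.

2.19

p = 274/1253 ≈ 0.218675.
d = −(3/4) ln(1 − 4p/3) = −0.75 ln(1 − 0.291567) = −0.75 ln(0.708433)
  = −0.75 × (-0.344700) = 0.258525 substitutions/site.
Under a molecular clock d = 2μt, so t = d/(2μ) = 0.258525 / (2 × 5.9 × 10^-8) = 2.19 million years.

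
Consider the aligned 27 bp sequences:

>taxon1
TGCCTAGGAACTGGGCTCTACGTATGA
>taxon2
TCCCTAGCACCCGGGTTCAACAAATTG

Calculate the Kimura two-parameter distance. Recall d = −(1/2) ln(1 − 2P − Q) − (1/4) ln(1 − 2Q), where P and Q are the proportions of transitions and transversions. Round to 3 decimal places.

0.512

Of 27 sites, 4 differences are transitions and 6 are transversions, so P = 4/27 ≈ 0.148148 and Q = 6/27 ≈ 0.222222.
Under the Kimura two-parameter model, d = −½ ln(1 − 2P − Q) − ¼ ln(1 − 2Q).
1 − 2P − Q = 0.481482, giving −½ ln(0.481482) = 0.365443.
1 − 2Q = 0.555556, giving −¼ ln(0.555556) = 0.146946.
d = 0.365443 + 0.146946 = 0.512389.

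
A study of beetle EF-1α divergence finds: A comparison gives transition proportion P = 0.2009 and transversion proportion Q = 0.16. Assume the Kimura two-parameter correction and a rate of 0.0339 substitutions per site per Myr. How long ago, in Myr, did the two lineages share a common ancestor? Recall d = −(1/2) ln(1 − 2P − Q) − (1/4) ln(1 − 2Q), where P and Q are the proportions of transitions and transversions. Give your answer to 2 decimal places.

Under the Kimura two-parameter model, d = −½ ln(1 − 2P − Q) − ¼ ln(1 − 2Q).
1 − 2P − Q = 0.4382, giving −½ ln(0.4382) = 0.412540.
1 − 2Q = 0.68, giving −¼ ln(0.68) = 0.096416.
d = 0.412540 + 0.096416 = 0.508956.
Under a molecular clock d = 2μt, so t = d/(2μ) = 0.508956 / (2 × 0.0339) = 7.51 Myr.

7.51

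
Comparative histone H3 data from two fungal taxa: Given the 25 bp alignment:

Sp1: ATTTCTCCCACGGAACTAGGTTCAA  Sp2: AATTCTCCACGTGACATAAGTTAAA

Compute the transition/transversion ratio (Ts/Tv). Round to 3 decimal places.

Transitions are A↔G and C↔T; transversions are all other mismatches.
Transitions: 1. Transversions: 8.
R = 1/8 = 0.125.

0.125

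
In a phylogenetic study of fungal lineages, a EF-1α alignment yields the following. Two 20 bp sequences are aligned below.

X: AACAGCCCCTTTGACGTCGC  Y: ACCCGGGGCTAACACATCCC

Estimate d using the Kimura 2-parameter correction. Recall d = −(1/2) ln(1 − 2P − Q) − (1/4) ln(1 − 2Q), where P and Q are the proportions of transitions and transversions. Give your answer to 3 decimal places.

Of 20 sites, 1 differences are transitions and 9 are transversions, so P = 1/20 = 0.05 and Q = 9/20 = 0.45.
Under the Kimura two-parameter model, d = −½ ln(1 − 2P − Q) − ¼ ln(1 − 2Q).
1 − 2P − Q = 0.45, giving −½ ln(0.45) = 0.399254.
1 − 2Q = 0.1, giving −¼ ln(0.1) = 0.575646.
d = 0.399254 + 0.575646 = 0.974900.

0.975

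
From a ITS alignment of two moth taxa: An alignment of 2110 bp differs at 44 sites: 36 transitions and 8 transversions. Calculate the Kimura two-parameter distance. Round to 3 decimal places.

0.021

P = 36/2110 ≈ 0.017062 and Q = 8/2110 ≈ 0.003791.
Under the Kimura two-parameter model, d = −½ ln(1 − 2P − Q) − ¼ ln(1 − 2Q).
1 − 2P − Q = 0.962085, giving −½ ln(0.962085) = 0.019326.
1 − 2Q = 0.992418, giving −¼ ln(0.992418) = 0.001903.
d = 0.019326 + 0.001903 = 0.021229.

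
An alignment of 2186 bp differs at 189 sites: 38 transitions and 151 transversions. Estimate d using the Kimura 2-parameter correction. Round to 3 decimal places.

P = 38/2186 ≈ 0.017383 and Q = 151/2186 ≈ 0.069076.
Under the Kimura two-parameter model, d = −½ ln(1 − 2P − Q) − ¼ ln(1 − 2Q).
1 − 2P − Q = 0.896158, giving −½ ln(0.896158) = 0.054819.
1 − 2Q = 0.861848, giving −¼ ln(0.861848) = 0.037169.
d = 0.054819 + 0.037169 = 0.091988.

0.092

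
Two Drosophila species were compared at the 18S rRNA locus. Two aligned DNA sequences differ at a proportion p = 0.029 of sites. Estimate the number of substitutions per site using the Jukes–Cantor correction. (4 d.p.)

d = −(3/4) ln(1 − 4p/3) = −0.75 ln(1 − 0.038667) = −0.75 ln(0.961333)
  = −0.75 × (-0.039434) = 0.029576 substitutions/site.

0.0296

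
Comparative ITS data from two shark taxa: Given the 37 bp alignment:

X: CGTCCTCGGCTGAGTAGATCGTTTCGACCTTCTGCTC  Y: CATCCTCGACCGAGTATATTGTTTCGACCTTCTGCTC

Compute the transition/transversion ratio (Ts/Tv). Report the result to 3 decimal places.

4.000

Transitions are A↔G and C↔T; transversions are all other mismatches.
Transitions: 4. Transversions: 1.
R = 4/1 = 4.000.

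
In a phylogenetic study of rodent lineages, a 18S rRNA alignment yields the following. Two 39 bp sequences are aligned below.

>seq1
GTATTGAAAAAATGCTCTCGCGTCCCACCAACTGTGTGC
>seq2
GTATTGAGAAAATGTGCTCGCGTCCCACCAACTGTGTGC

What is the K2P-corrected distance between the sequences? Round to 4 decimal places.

0.0818

Of 39 sites, 2 differences are transitions and 1 are transversions, so P = 2/39 ≈ 0.051282 and Q = 1/39 ≈ 0.025641.
Under the Kimura two-parameter model, d = −½ ln(1 − 2P − Q) − ¼ ln(1 − 2Q).
1 − 2P − Q = 0.871795, giving −½ ln(0.871795) = 0.068600.
1 − 2Q = 0.948718, giving −¼ ln(0.948718) = 0.013161.
d = 0.068600 + 0.013161 = 0.081761.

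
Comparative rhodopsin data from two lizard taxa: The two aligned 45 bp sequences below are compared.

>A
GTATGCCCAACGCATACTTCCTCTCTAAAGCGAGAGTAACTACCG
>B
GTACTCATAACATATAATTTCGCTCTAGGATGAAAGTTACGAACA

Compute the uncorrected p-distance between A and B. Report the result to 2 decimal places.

The sequences differ at 18 of 45 positions.
p = 18/45 = 0.40.

0.40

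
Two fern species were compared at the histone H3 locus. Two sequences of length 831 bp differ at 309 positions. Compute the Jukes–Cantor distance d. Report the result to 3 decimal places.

p = 309/831 ≈ 0.371841.
d = −(3/4) ln(1 − 4p/3) = −0.75 ln(1 − 0.495788) = −0.75 ln(0.504212)
  = −0.75 × (-0.684758) = 0.513569 substitutions/site.

0.514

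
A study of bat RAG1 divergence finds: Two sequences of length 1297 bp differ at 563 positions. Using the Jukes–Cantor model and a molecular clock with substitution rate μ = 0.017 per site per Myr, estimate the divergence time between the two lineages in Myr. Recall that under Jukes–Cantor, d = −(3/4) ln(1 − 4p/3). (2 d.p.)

19.07

p = 563/1297 ≈ 0.434079.
d = −(3/4) ln(1 − 4p/3) = −0.75 ln(1 − 0.578772) = −0.75 ln(0.421228)
  = −0.75 × (-0.864581) = 0.648436 substitutions/site.
Under a molecular clock d = 2μt, so t = d/(2μ) = 0.648436 / (2 × 0.017) = 19.07 Myr.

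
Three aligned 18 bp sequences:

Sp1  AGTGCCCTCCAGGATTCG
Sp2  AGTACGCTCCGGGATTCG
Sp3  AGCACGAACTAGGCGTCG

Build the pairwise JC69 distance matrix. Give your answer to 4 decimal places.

Sp1–Sp2: 3/18 sites differ → p ≈ 0.166667, d = −0.75 ln(1 − 0.222223) = 0.188487 ≈ 0.1885.
Sp1–Sp3: 8/18 sites differ → p ≈ 0.444444, d = −0.75 ln(1 − 0.592592) = 0.673455 ≈ 0.6735.
Sp2–Sp3: 7/18 sites differ → p ≈ 0.388889, d = −0.75 ln(1 − 0.518519) = 0.548166 ≈ 0.5482.

d(Sp1,Sp2) = 0.1885, d(Sp1,Sp3) = 0.6735, d(Sp2,Sp3) = 0.5482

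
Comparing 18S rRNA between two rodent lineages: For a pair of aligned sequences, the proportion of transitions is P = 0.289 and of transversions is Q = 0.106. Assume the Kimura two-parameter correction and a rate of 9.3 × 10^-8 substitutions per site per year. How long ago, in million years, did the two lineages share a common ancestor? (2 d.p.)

Under the Kimura two-parameter model, d = −½ ln(1 − 2P − Q) − ¼ ln(1 − 2Q).
1 − 2P − Q = 0.316, giving −½ ln(0.316) = 0.576007.
1 − 2Q = 0.788, giving −¼ ln(0.788) = 0.059564.
d = 0.576007 + 0.059564 = 0.635571.
Under a molecular clock d = 2μt, so t = d/(2μ) = 0.635571 / (2 × 9.3 × 10^-8) = 3.42 million years.

3.42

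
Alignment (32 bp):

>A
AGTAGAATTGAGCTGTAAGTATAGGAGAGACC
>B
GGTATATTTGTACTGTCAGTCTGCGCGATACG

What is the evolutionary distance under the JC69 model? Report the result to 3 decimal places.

The sequences differ at 12 of 32 sites, so p = 12/32 = 0.375.
d = −(3/4) ln(1 − 4p/3) = −0.75 ln(1 − 0.5) = −0.75 ln(0.5)
  = −0.75 × (-0.693147) = 0.519860 substitutions/site.

0.520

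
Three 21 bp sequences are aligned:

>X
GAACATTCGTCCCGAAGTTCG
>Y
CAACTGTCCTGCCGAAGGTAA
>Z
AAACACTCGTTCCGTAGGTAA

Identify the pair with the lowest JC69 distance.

Y and Z

X–Y: 8/21 differ, p = 0.381, d = 0.532.
X–Z: 7/21 differ, p = 0.333, d = 0.441.
Y–Z: 6/21 differ, p = 0.286, d = 0.360.
The smallest distance is between Y and Z.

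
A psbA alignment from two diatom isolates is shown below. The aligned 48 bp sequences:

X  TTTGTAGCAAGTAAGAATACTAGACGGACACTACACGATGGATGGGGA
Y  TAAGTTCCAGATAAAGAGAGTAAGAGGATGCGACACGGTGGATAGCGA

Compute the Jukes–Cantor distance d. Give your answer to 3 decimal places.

The sequences differ at 19 of 48 sites, so p = 19/48 ≈ 0.395833.
d = −(3/4) ln(1 − 4p/3) = −0.75 ln(1 − 0.527777) = −0.75 ln(0.472223)
  = −0.75 × (-0.750304) = 0.562728 substitutions/site.

0.563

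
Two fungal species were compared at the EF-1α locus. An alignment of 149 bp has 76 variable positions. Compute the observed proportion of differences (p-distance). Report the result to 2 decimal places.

0.51

p = 76/149 = 0.510067… ≈ 0.51 (to 2 d.p.).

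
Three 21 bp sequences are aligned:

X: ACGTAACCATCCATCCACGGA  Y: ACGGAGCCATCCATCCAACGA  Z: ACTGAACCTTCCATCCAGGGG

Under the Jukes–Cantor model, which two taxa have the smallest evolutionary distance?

X and Y

X–Y: 4/21 differ, p = 0.190, d = 0.220.
X–Z: 5/21 differ, p = 0.238, d = 0.286.
Y–Z: 6/21 differ, p = 0.286, d = 0.360.
The smallest distance is between X and Y.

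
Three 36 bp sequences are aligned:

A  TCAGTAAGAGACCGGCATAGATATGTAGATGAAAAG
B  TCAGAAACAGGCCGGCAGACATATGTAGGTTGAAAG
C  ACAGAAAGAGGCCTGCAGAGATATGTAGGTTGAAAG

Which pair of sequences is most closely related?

A–B: 8/36 differ, p = 0.222, d = 0.264.
A–C: 8/36 differ, p = 0.222, d = 0.264.
B–C: 4/36 differ, p = 0.111, d = 0.120.
The smallest distance is between B and C.

B and C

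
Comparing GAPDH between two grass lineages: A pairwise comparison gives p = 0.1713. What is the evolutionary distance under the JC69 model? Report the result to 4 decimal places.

0.1945

d = −(3/4) ln(1 − 4p/3) = −0.75 ln(1 − 0.2284) = −0.75 ln(0.7716)
  = −0.75 × (-0.259289) = 0.194467 substitutions/site.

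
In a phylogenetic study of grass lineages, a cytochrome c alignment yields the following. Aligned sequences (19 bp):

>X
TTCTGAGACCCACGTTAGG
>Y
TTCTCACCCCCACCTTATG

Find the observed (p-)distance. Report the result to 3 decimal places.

The sequences differ at 5 of 19 positions (sites 5, 7, 8, 14, 18).
p = 5/19 = 0.263157… ≈ 0.263 (to 3 d.p.).

0.263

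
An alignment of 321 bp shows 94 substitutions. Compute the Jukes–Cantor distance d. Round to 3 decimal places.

0.371

p = 94/321 ≈ 0.292835.
d = −(3/4) ln(1 − 4p/3) = −0.75 ln(1 − 0.390447) = −0.75 ln(0.609553)
  = −0.75 × (-0.495029) = 0.371272 substitutions/site.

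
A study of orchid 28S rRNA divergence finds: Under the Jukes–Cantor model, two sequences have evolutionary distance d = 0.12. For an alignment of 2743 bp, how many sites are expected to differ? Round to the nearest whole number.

304

Invert JC69: p = (3/4)(1 − e^(−4d/3)) = 0.75 × (1 − e^(-0.16)) = 0.75 × (1 − 0.852144) = 0.110892.
Expected differing sites = pL ≈ 0.110892 × 2743 = 304.176756 ≈ 304.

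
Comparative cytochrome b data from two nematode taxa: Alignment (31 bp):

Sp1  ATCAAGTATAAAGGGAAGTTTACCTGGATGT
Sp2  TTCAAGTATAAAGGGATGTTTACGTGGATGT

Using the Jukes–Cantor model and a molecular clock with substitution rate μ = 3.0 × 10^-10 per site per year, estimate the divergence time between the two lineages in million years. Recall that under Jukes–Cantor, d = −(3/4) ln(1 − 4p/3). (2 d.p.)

The sequences differ at 3 of 31 sites (1, 17, 24), so p = 3/31 ≈ 0.096774.
d = −(3/4) ln(1 − 4p/3) = −0.75 ln(1 − 0.129032) = −0.75 ln(0.870968)
  = −0.75 × (-0.138150) = 0.103613 substitutions/site.
Under a molecular clock d = 2μt, so t = d/(2μ) = 0.103613 / (2 × 3.0 × 10^-10) = 172.69 million years.

172.69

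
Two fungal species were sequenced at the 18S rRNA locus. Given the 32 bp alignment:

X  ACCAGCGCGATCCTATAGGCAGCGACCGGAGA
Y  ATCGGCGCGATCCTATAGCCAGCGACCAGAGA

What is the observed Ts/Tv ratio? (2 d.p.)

Transitions are A↔G and C↔T; transversions are all other mismatches.
Transitions: 3. Transversions: 1.
R = 3/1 = 3.00.

3.00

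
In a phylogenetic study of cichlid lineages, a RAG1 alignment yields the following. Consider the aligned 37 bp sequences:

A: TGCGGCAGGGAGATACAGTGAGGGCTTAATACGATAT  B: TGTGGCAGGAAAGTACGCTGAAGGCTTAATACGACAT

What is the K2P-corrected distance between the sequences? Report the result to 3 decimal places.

0.274

Of 37 sites, 7 differences are transitions and 1 are transversions, so P = 7/37 ≈ 0.189189 and Q = 1/37 ≈ 0.027027.
Under the Kimura two-parameter model, d = −½ ln(1 − 2P − Q) − ¼ ln(1 − 2Q).
1 − 2P − Q = 0.594595, giving −½ ln(0.594595) = 0.259937.
1 − 2Q = 0.945946, giving −¼ ln(0.945946) = 0.013892.
d = 0.259937 + 0.013892 = 0.273829.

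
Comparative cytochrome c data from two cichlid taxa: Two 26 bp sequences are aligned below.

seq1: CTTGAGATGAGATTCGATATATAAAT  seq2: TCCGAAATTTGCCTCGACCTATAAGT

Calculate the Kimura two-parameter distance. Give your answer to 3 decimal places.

0.681

Of 26 sites, 7 differences are transitions and 4 are transversions, so P = 7/26 ≈ 0.269231 and Q = 4/26 ≈ 0.153846.
Under the Kimura two-parameter model, d = −½ ln(1 − 2P − Q) − ¼ ln(1 − 2Q).
1 − 2P − Q = 0.307692, giving −½ ln(0.307692) = 0.589328.
1 − 2Q = 0.692308, giving −¼ ln(0.692308) = 0.091931.
d = 0.589328 + 0.091931 = 0.681259.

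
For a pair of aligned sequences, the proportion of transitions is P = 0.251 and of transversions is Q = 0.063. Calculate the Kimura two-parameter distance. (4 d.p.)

0.4499

Under the Kimura two-parameter model, d = −½ ln(1 − 2P − Q) − ¼ ln(1 − 2Q).
1 − 2P − Q = 0.435, giving −½ ln(0.435) = 0.416205.
1 − 2Q = 0.874, giving −¼ ln(0.874) = 0.033669.
d = 0.416205 + 0.033669 = 0.449874.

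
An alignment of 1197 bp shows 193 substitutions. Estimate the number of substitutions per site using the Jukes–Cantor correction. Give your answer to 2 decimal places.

p = 193/1197 ≈ 0.161236.
d = −(3/4) ln(1 − 4p/3) = −0.75 ln(1 − 0.214981) = −0.75 ln(0.785019)
  = −0.75 × (-0.242047) = 0.181535 substitutions/site.

0.18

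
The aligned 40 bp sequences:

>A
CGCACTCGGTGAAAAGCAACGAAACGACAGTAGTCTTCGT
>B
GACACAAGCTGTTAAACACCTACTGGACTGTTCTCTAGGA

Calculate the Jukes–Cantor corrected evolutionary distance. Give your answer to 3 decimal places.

The sequences differ at 19 of 40 sites, so p = 19/40 = 0.475.
d = −(3/4) ln(1 − 4p/3) = −0.75 ln(1 − 0.633333) = −0.75 ln(0.366667)
  = −0.75 × (-1.003301) = 0.752476 substitutions/site.

0.752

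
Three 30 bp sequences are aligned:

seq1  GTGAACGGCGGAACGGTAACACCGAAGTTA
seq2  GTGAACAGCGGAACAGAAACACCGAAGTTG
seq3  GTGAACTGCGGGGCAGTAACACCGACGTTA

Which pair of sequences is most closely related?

seq1–seq2: 4/30 differ, p = 0.133, d = 0.147.
seq1–seq3: 5/30 differ, p = 0.167, d = 0.188.
seq2–seq3: 6/30 differ, p = 0.200, d = 0.233.
The smallest distance is between seq1 and seq2.

seq1 and seq2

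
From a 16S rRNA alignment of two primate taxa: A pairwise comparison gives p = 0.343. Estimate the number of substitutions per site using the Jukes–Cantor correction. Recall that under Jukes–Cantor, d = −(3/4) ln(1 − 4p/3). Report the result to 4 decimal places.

0.4584

d = −(3/4) ln(1 − 4p/3) = −0.75 ln(1 − 0.457333) = −0.75 ln(0.542667)
  = −0.75 × (-0.611259) = 0.458444 substitutions/site.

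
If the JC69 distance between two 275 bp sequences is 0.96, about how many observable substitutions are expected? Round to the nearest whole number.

149

Invert JC69: p = (3/4)(1 − e^(−4d/3)) = 0.75 × (1 − e^(-1.28)) = 0.75 × (1 − 0.278037) = 0.541472.
Expected differing sites = pL ≈ 0.541472 × 275 = 148.9048 ≈ 149.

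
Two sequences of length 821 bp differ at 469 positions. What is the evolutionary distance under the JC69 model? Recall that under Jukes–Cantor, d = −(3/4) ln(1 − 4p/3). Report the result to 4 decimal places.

1.0756

p = 469/821 ≈ 0.571255.
d = −(3/4) ln(1 − 4p/3) = −0.75 ln(1 − 0.761673) = −0.75 ln(0.238327)
  = −0.75 × (-1.434112) = 1.075584 substitutions/site.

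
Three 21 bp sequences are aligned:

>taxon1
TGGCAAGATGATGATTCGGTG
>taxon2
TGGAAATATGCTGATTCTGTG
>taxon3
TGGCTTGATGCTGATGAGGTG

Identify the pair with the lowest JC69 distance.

taxon1 and taxon2

taxon1–taxon2: 4/21 differ, p = 0.190, d = 0.220.
taxon1–taxon3: 5/21 differ, p = 0.238, d = 0.286.
taxon2–taxon3: 7/21 differ, p = 0.333, d = 0.441.
The smallest distance is between taxon1 and taxon2.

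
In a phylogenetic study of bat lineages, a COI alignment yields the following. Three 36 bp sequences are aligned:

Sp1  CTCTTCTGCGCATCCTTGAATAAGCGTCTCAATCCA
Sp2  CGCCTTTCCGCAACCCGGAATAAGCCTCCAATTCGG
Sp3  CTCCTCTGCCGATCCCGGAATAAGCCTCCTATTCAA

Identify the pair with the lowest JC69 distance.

Sp1–Sp2: 13/36 differ, p = 0.361, d = 0.493.
Sp1–Sp3: 10/36 differ, p = 0.278, d = 0.347.
Sp2–Sp3: 9/36 differ, p = 0.250, d = 0.304.
The smallest distance is between Sp2 and Sp3.

Sp2 and Sp3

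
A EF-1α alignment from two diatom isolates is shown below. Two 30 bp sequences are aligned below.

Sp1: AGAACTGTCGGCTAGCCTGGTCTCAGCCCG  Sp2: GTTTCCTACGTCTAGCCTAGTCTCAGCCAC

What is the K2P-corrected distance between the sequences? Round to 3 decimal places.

Of 30 sites, 3 differences are transitions and 8 are transversions, so P = 3/30 = 0.1 and Q = 8/30 ≈ 0.266667.
Under the Kimura two-parameter model, d = −½ ln(1 − 2P − Q) − ¼ ln(1 − 2Q).
1 − 2P − Q = 0.533333, giving −½ ln(0.533333) = 0.314305.
1 − 2Q = 0.466666, giving −¼ ln(0.466666) = 0.190535.
d = 0.314305 + 0.190535 = 0.504840.

0.505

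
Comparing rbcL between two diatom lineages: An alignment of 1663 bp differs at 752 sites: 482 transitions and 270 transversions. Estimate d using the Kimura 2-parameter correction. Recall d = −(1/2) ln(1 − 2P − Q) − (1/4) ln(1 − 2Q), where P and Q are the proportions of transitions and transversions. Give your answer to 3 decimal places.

P = 482/1663 ≈ 0.289838 and Q = 270/1663 ≈ 0.162357.
Under the Kimura two-parameter model, d = −½ ln(1 − 2P − Q) − ¼ ln(1 − 2Q).
1 − 2P − Q = 0.257967, giving −½ ln(0.257967) = 0.677462.
1 − 2Q = 0.675286, giving −¼ ln(0.675286) = 0.098155.
d = 0.677462 + 0.098155 = 0.775617.

0.776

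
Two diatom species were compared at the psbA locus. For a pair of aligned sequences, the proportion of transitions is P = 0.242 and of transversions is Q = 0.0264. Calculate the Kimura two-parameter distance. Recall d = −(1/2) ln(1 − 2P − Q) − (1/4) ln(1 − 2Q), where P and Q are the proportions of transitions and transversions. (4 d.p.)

0.3706

Under the Kimura two-parameter model, d = −½ ln(1 − 2P − Q) − ¼ ln(1 − 2Q).
1 − 2P − Q = 0.4896, giving −½ ln(0.4896) = 0.357083.
1 − 2Q = 0.9472, giving −¼ ln(0.9472) = 0.013561.
d = 0.357083 + 0.013561 = 0.370644.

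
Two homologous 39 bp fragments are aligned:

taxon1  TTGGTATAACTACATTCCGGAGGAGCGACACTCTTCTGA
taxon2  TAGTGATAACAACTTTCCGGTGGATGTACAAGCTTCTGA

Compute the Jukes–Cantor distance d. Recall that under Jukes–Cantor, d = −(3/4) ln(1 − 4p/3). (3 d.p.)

0.354

The sequences differ at 11 of 39 sites, so p = 11/39 ≈ 0.282051.
d = −(3/4) ln(1 − 4p/3) = −0.75 ln(1 − 0.376068) = −0.75 ln(0.623932)
  = −0.75 × (-0.471714) = 0.353786 substitutions/site.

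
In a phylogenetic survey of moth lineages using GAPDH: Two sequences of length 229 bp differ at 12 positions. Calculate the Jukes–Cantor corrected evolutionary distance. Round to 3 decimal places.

p = 12/229 ≈ 0.052402.
d = −(3/4) ln(1 − 4p/3) = −0.75 ln(1 − 0.069869) = −0.75 ln(0.930131)
  = −0.75 × (-0.072430) = 0.054323 substitutions/site.

0.054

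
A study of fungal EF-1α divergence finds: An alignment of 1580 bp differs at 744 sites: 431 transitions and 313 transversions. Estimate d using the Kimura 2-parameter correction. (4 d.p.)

0.8068

P = 431/1580 ≈ 0.272785 and Q = 313/1580 ≈ 0.198101.
Under the Kimura two-parameter model, d = −½ ln(1 − 2P − Q) − ¼ ln(1 − 2Q).
1 − 2P − Q = 0.256329, giving −½ ln(0.256329) = 0.680647.
1 − 2Q = 0.603798, giving −¼ ln(0.603798) = 0.126129.
d = 0.680647 + 0.126129 = 0.806776.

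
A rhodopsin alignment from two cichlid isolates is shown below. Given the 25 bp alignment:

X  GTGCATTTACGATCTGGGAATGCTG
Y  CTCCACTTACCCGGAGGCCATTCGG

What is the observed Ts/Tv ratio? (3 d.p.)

0.091

Transitions are A↔G and C↔T; transversions are all other mismatches.
Transitions: 1. Transversions: 11.
R = 1/11 = 0.090909… ≈ 0.091 (to 3 d.p.).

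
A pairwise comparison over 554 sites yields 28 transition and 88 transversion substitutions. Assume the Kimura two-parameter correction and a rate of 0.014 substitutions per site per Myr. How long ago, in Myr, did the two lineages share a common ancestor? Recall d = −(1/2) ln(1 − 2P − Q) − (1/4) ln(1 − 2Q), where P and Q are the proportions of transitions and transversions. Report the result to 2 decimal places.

8.79

P = 28/554 ≈ 0.050542 and Q = 88/554 ≈ 0.158845.
Under the Kimura two-parameter model, d = −½ ln(1 − 2P − Q) − ¼ ln(1 − 2Q).
1 − 2P − Q = 0.740071, giving −½ ln(0.740071) = 0.150505.
1 − 2Q = 0.68231, giving −¼ ln(0.68231) = 0.095568.
d = 0.150505 + 0.095568 = 0.246073.
Under a molecular clock d = 2μt, so t = d/(2μ) = 0.246073 / (2 × 0.014) = 8.79 Myr.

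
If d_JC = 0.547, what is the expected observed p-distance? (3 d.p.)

0.388

p = (3/4)(1 − e^(−4d/3)) = 0.75 × (1 − e^(-0.729333)) = 0.75 × (1 − 0.482231) = 0.388327.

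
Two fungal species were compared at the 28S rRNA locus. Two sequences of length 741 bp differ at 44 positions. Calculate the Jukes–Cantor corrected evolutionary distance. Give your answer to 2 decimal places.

p = 44/741 ≈ 0.059379.
d = −(3/4) ln(1 − 4p/3) = −0.75 ln(1 − 0.079172) = −0.75 ln(0.920828)
  = −0.75 × (-0.082482) = 0.061862 substitutions/site.

0.06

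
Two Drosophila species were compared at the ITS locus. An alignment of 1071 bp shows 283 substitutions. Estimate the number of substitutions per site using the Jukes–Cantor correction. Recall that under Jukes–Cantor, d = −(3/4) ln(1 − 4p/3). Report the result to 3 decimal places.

0.326

p = 283/1071 ≈ 0.264239.
d = −(3/4) ln(1 − 4p/3) = −0.75 ln(1 − 0.352319) = −0.75 ln(0.647681)
  = −0.75 × (-0.434357) = 0.325768 substitutions/site.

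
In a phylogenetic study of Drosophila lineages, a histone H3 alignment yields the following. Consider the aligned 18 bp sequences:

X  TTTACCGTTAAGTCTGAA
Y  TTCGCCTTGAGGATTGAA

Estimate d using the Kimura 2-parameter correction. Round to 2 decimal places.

0.57

Of 18 sites, 4 differences are transitions and 3 are transversions, so P = 4/18 ≈ 0.222222 and Q = 3/18 ≈ 0.166667.
Under the Kimura two-parameter model, d = −½ ln(1 − 2P − Q) − ¼ ln(1 − 2Q).
1 − 2P − Q = 0.388889, giving −½ ln(0.388889) = 0.472231.
1 − 2Q = 0.666666, giving −¼ ln(0.666666) = 0.101367.
d = 0.472231 + 0.101367 = 0.573598.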